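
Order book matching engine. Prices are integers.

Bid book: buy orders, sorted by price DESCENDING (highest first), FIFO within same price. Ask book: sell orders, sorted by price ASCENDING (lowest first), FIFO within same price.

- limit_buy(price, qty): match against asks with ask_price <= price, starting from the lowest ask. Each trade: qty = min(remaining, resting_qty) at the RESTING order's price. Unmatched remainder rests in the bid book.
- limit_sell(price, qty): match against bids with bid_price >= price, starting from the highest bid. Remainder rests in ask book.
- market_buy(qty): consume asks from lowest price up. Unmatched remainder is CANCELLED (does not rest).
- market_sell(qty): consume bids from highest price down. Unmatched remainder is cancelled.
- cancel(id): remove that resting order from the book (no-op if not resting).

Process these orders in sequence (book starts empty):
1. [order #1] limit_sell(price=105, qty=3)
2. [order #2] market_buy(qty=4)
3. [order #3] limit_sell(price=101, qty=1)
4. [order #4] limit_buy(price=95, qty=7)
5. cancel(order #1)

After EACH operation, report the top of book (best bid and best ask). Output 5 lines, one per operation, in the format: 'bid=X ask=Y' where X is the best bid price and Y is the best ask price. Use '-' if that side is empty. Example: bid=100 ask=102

Answer: bid=- ask=105
bid=- ask=-
bid=- ask=101
bid=95 ask=101
bid=95 ask=101

Derivation:
After op 1 [order #1] limit_sell(price=105, qty=3): fills=none; bids=[-] asks=[#1:3@105]
After op 2 [order #2] market_buy(qty=4): fills=#2x#1:3@105; bids=[-] asks=[-]
After op 3 [order #3] limit_sell(price=101, qty=1): fills=none; bids=[-] asks=[#3:1@101]
After op 4 [order #4] limit_buy(price=95, qty=7): fills=none; bids=[#4:7@95] asks=[#3:1@101]
After op 5 cancel(order #1): fills=none; bids=[#4:7@95] asks=[#3:1@101]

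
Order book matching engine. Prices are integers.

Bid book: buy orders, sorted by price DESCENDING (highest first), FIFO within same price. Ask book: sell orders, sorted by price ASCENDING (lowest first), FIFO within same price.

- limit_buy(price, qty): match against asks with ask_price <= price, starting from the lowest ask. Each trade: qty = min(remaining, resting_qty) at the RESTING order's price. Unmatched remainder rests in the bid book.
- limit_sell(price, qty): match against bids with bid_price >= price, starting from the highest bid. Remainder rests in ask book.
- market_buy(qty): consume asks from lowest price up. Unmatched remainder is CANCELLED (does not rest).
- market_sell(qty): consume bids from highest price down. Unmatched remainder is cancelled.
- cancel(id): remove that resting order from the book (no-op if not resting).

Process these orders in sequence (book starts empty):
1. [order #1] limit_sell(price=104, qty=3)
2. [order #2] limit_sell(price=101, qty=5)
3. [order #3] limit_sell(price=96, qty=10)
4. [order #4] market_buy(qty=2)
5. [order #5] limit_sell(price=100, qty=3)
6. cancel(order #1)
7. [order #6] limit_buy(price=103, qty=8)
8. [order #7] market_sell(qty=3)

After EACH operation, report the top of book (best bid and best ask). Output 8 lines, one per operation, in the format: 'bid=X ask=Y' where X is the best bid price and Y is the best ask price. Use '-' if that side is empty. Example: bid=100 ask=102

After op 1 [order #1] limit_sell(price=104, qty=3): fills=none; bids=[-] asks=[#1:3@104]
After op 2 [order #2] limit_sell(price=101, qty=5): fills=none; bids=[-] asks=[#2:5@101 #1:3@104]
After op 3 [order #3] limit_sell(price=96, qty=10): fills=none; bids=[-] asks=[#3:10@96 #2:5@101 #1:3@104]
After op 4 [order #4] market_buy(qty=2): fills=#4x#3:2@96; bids=[-] asks=[#3:8@96 #2:5@101 #1:3@104]
After op 5 [order #5] limit_sell(price=100, qty=3): fills=none; bids=[-] asks=[#3:8@96 #5:3@100 #2:5@101 #1:3@104]
After op 6 cancel(order #1): fills=none; bids=[-] asks=[#3:8@96 #5:3@100 #2:5@101]
After op 7 [order #6] limit_buy(price=103, qty=8): fills=#6x#3:8@96; bids=[-] asks=[#5:3@100 #2:5@101]
After op 8 [order #7] market_sell(qty=3): fills=none; bids=[-] asks=[#5:3@100 #2:5@101]

Answer: bid=- ask=104
bid=- ask=101
bid=- ask=96
bid=- ask=96
bid=- ask=96
bid=- ask=96
bid=- ask=100
bid=- ask=100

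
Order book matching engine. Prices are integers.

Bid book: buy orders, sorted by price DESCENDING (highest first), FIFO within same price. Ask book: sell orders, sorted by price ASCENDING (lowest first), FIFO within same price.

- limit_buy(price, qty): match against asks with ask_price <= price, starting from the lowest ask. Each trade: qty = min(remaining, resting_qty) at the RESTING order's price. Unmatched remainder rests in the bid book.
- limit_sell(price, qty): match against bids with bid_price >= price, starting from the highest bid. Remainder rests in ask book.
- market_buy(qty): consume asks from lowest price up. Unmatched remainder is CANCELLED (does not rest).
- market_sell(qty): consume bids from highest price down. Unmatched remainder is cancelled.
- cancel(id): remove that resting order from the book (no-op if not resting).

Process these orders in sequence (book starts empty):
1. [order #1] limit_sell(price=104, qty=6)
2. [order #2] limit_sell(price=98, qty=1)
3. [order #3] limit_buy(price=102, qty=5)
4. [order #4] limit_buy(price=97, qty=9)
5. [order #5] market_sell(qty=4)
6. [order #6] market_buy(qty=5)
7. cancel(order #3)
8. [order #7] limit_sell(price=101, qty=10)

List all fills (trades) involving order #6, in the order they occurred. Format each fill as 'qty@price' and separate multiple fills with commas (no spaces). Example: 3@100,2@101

After op 1 [order #1] limit_sell(price=104, qty=6): fills=none; bids=[-] asks=[#1:6@104]
After op 2 [order #2] limit_sell(price=98, qty=1): fills=none; bids=[-] asks=[#2:1@98 #1:6@104]
After op 3 [order #3] limit_buy(price=102, qty=5): fills=#3x#2:1@98; bids=[#3:4@102] asks=[#1:6@104]
After op 4 [order #4] limit_buy(price=97, qty=9): fills=none; bids=[#3:4@102 #4:9@97] asks=[#1:6@104]
After op 5 [order #5] market_sell(qty=4): fills=#3x#5:4@102; bids=[#4:9@97] asks=[#1:6@104]
After op 6 [order #6] market_buy(qty=5): fills=#6x#1:5@104; bids=[#4:9@97] asks=[#1:1@104]
After op 7 cancel(order #3): fills=none; bids=[#4:9@97] asks=[#1:1@104]
After op 8 [order #7] limit_sell(price=101, qty=10): fills=none; bids=[#4:9@97] asks=[#7:10@101 #1:1@104]

Answer: 5@104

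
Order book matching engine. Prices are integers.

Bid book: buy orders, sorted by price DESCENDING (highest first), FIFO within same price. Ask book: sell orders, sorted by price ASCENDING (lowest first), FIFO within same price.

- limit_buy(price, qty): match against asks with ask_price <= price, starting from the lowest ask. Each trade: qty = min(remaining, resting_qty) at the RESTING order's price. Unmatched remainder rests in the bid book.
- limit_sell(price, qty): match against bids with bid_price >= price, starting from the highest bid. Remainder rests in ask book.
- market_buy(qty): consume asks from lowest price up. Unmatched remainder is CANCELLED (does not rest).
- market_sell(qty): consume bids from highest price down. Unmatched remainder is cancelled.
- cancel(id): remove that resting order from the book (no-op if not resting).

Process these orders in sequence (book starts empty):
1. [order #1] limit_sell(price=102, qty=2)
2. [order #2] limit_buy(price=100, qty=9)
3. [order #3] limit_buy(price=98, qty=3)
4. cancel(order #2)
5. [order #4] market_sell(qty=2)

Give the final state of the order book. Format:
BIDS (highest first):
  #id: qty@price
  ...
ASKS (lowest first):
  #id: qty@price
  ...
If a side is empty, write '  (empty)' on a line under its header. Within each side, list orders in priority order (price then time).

After op 1 [order #1] limit_sell(price=102, qty=2): fills=none; bids=[-] asks=[#1:2@102]
After op 2 [order #2] limit_buy(price=100, qty=9): fills=none; bids=[#2:9@100] asks=[#1:2@102]
After op 3 [order #3] limit_buy(price=98, qty=3): fills=none; bids=[#2:9@100 #3:3@98] asks=[#1:2@102]
After op 4 cancel(order #2): fills=none; bids=[#3:3@98] asks=[#1:2@102]
After op 5 [order #4] market_sell(qty=2): fills=#3x#4:2@98; bids=[#3:1@98] asks=[#1:2@102]

Answer: BIDS (highest first):
  #3: 1@98
ASKS (lowest first):
  #1: 2@102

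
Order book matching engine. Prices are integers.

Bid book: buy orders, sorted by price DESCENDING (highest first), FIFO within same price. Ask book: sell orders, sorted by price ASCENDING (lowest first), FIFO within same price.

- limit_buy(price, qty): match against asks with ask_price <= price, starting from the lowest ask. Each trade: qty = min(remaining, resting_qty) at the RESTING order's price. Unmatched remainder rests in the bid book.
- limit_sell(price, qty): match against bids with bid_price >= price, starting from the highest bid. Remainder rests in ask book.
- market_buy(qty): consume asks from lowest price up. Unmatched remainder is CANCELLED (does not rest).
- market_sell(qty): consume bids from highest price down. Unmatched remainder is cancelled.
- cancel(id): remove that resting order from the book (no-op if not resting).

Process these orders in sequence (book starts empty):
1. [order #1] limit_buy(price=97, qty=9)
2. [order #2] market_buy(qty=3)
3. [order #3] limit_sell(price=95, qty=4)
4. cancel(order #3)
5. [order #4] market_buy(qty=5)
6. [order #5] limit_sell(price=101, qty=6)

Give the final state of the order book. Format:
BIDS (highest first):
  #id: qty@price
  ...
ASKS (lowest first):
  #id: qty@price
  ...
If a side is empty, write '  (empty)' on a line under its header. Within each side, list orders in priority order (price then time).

Answer: BIDS (highest first):
  #1: 5@97
ASKS (lowest first):
  #5: 6@101

Derivation:
After op 1 [order #1] limit_buy(price=97, qty=9): fills=none; bids=[#1:9@97] asks=[-]
After op 2 [order #2] market_buy(qty=3): fills=none; bids=[#1:9@97] asks=[-]
After op 3 [order #3] limit_sell(price=95, qty=4): fills=#1x#3:4@97; bids=[#1:5@97] asks=[-]
After op 4 cancel(order #3): fills=none; bids=[#1:5@97] asks=[-]
After op 5 [order #4] market_buy(qty=5): fills=none; bids=[#1:5@97] asks=[-]
After op 6 [order #5] limit_sell(price=101, qty=6): fills=none; bids=[#1:5@97] asks=[#5:6@101]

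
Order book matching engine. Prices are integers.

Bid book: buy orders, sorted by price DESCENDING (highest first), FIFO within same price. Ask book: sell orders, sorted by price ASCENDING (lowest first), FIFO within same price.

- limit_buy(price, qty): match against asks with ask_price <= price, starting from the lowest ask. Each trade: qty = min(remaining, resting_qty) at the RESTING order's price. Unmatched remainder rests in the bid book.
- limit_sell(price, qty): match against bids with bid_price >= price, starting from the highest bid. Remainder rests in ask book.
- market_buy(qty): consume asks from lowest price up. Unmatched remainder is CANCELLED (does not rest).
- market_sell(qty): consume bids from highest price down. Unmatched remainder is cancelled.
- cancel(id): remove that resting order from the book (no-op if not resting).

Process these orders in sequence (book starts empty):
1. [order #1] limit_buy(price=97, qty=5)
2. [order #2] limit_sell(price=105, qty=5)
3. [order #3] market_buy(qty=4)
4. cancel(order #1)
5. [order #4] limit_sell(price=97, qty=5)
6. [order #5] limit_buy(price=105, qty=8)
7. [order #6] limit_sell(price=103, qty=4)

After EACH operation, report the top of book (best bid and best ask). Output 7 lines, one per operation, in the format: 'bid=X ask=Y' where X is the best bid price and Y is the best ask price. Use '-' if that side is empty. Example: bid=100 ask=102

Answer: bid=97 ask=-
bid=97 ask=105
bid=97 ask=105
bid=- ask=105
bid=- ask=97
bid=105 ask=-
bid=- ask=103

Derivation:
After op 1 [order #1] limit_buy(price=97, qty=5): fills=none; bids=[#1:5@97] asks=[-]
After op 2 [order #2] limit_sell(price=105, qty=5): fills=none; bids=[#1:5@97] asks=[#2:5@105]
After op 3 [order #3] market_buy(qty=4): fills=#3x#2:4@105; bids=[#1:5@97] asks=[#2:1@105]
After op 4 cancel(order #1): fills=none; bids=[-] asks=[#2:1@105]
After op 5 [order #4] limit_sell(price=97, qty=5): fills=none; bids=[-] asks=[#4:5@97 #2:1@105]
After op 6 [order #5] limit_buy(price=105, qty=8): fills=#5x#4:5@97 #5x#2:1@105; bids=[#5:2@105] asks=[-]
After op 7 [order #6] limit_sell(price=103, qty=4): fills=#5x#6:2@105; bids=[-] asks=[#6:2@103]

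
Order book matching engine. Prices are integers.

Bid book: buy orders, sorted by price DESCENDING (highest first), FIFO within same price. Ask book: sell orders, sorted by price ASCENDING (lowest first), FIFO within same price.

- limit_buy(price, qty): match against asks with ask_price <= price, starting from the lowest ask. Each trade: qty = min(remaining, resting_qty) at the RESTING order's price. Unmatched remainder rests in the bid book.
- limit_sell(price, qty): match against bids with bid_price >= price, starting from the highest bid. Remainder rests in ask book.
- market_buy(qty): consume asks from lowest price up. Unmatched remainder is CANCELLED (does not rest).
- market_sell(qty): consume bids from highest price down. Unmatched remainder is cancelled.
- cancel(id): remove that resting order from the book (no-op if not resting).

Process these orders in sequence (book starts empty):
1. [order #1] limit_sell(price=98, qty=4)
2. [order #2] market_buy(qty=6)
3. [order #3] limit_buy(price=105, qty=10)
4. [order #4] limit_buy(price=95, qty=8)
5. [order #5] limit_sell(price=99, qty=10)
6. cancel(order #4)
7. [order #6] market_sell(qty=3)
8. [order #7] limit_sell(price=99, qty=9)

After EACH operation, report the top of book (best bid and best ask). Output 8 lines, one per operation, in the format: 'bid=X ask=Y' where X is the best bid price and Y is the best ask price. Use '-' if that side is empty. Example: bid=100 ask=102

After op 1 [order #1] limit_sell(price=98, qty=4): fills=none; bids=[-] asks=[#1:4@98]
After op 2 [order #2] market_buy(qty=6): fills=#2x#1:4@98; bids=[-] asks=[-]
After op 3 [order #3] limit_buy(price=105, qty=10): fills=none; bids=[#3:10@105] asks=[-]
After op 4 [order #4] limit_buy(price=95, qty=8): fills=none; bids=[#3:10@105 #4:8@95] asks=[-]
After op 5 [order #5] limit_sell(price=99, qty=10): fills=#3x#5:10@105; bids=[#4:8@95] asks=[-]
After op 6 cancel(order #4): fills=none; bids=[-] asks=[-]
After op 7 [order #6] market_sell(qty=3): fills=none; bids=[-] asks=[-]
After op 8 [order #7] limit_sell(price=99, qty=9): fills=none; bids=[-] asks=[#7:9@99]

Answer: bid=- ask=98
bid=- ask=-
bid=105 ask=-
bid=105 ask=-
bid=95 ask=-
bid=- ask=-
bid=- ask=-
bid=- ask=99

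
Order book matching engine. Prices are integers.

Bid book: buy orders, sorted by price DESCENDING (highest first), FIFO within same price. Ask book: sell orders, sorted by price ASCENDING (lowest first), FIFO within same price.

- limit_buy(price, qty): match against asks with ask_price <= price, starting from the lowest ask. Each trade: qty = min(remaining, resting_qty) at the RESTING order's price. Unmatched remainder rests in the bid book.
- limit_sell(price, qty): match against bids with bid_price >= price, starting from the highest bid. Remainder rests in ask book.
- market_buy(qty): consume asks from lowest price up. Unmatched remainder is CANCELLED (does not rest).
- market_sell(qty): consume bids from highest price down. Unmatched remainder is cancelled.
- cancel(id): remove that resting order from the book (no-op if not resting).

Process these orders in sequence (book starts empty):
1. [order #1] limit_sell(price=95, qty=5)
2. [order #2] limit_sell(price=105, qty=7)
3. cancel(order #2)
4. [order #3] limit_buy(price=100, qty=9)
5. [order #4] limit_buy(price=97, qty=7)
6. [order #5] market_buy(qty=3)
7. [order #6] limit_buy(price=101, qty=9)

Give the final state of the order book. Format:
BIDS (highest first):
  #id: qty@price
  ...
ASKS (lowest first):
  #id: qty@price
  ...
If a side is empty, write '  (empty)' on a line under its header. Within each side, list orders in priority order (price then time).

After op 1 [order #1] limit_sell(price=95, qty=5): fills=none; bids=[-] asks=[#1:5@95]
After op 2 [order #2] limit_sell(price=105, qty=7): fills=none; bids=[-] asks=[#1:5@95 #2:7@105]
After op 3 cancel(order #2): fills=none; bids=[-] asks=[#1:5@95]
After op 4 [order #3] limit_buy(price=100, qty=9): fills=#3x#1:5@95; bids=[#3:4@100] asks=[-]
After op 5 [order #4] limit_buy(price=97, qty=7): fills=none; bids=[#3:4@100 #4:7@97] asks=[-]
After op 6 [order #5] market_buy(qty=3): fills=none; bids=[#3:4@100 #4:7@97] asks=[-]
After op 7 [order #6] limit_buy(price=101, qty=9): fills=none; bids=[#6:9@101 #3:4@100 #4:7@97] asks=[-]

Answer: BIDS (highest first):
  #6: 9@101
  #3: 4@100
  #4: 7@97
ASKS (lowest first):
  (empty)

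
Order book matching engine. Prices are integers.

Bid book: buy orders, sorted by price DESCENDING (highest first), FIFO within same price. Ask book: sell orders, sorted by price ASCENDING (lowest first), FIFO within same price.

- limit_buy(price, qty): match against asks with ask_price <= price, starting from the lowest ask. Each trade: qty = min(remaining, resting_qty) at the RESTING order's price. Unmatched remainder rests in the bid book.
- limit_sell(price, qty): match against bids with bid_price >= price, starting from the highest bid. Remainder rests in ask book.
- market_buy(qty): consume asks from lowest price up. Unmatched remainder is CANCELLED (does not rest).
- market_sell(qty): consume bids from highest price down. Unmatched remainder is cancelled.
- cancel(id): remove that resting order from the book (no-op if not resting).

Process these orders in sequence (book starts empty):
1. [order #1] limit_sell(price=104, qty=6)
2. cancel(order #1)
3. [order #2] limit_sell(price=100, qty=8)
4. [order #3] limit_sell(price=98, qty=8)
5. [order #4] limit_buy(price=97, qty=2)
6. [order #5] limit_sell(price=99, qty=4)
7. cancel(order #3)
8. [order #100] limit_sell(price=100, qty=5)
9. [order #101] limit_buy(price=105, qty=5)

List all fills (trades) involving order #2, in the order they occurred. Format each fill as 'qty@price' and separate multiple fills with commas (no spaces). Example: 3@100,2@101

Answer: 1@100

Derivation:
After op 1 [order #1] limit_sell(price=104, qty=6): fills=none; bids=[-] asks=[#1:6@104]
After op 2 cancel(order #1): fills=none; bids=[-] asks=[-]
After op 3 [order #2] limit_sell(price=100, qty=8): fills=none; bids=[-] asks=[#2:8@100]
After op 4 [order #3] limit_sell(price=98, qty=8): fills=none; bids=[-] asks=[#3:8@98 #2:8@100]
After op 5 [order #4] limit_buy(price=97, qty=2): fills=none; bids=[#4:2@97] asks=[#3:8@98 #2:8@100]
After op 6 [order #5] limit_sell(price=99, qty=4): fills=none; bids=[#4:2@97] asks=[#3:8@98 #5:4@99 #2:8@100]
After op 7 cancel(order #3): fills=none; bids=[#4:2@97] asks=[#5:4@99 #2:8@100]
After op 8 [order #100] limit_sell(price=100, qty=5): fills=none; bids=[#4:2@97] asks=[#5:4@99 #2:8@100 #100:5@100]
After op 9 [order #101] limit_buy(price=105, qty=5): fills=#101x#5:4@99 #101x#2:1@100; bids=[#4:2@97] asks=[#2:7@100 #100:5@100]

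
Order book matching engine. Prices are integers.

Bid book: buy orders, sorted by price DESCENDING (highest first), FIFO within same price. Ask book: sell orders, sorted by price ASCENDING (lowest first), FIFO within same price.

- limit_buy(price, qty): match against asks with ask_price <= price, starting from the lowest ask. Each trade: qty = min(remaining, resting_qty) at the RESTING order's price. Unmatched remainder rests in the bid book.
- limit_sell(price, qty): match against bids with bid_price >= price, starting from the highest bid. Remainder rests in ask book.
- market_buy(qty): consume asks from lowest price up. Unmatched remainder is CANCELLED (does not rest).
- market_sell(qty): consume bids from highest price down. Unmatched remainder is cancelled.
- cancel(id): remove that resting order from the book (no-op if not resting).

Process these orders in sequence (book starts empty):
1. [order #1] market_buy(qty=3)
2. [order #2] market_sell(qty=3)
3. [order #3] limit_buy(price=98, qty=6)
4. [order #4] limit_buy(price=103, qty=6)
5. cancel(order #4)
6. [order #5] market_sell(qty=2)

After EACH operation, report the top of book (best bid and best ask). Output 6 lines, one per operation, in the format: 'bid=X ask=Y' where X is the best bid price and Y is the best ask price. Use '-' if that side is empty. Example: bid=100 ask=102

After op 1 [order #1] market_buy(qty=3): fills=none; bids=[-] asks=[-]
After op 2 [order #2] market_sell(qty=3): fills=none; bids=[-] asks=[-]
After op 3 [order #3] limit_buy(price=98, qty=6): fills=none; bids=[#3:6@98] asks=[-]
After op 4 [order #4] limit_buy(price=103, qty=6): fills=none; bids=[#4:6@103 #3:6@98] asks=[-]
After op 5 cancel(order #4): fills=none; bids=[#3:6@98] asks=[-]
After op 6 [order #5] market_sell(qty=2): fills=#3x#5:2@98; bids=[#3:4@98] asks=[-]

Answer: bid=- ask=-
bid=- ask=-
bid=98 ask=-
bid=103 ask=-
bid=98 ask=-
bid=98 ask=-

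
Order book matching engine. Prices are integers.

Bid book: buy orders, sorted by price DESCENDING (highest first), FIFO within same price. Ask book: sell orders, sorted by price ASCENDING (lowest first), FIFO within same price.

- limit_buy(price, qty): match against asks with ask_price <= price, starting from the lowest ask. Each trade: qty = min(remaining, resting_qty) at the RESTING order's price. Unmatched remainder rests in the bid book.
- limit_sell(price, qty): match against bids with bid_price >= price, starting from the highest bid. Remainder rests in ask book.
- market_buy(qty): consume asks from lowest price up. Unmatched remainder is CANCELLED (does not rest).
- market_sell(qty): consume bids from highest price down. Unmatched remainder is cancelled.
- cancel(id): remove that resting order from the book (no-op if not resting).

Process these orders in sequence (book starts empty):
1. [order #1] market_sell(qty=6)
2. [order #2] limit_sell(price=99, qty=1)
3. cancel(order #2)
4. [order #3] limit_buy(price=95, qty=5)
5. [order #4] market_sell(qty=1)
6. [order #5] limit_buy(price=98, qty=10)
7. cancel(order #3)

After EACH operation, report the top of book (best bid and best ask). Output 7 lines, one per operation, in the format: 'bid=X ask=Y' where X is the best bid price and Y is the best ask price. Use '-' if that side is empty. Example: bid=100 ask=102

After op 1 [order #1] market_sell(qty=6): fills=none; bids=[-] asks=[-]
After op 2 [order #2] limit_sell(price=99, qty=1): fills=none; bids=[-] asks=[#2:1@99]
After op 3 cancel(order #2): fills=none; bids=[-] asks=[-]
After op 4 [order #3] limit_buy(price=95, qty=5): fills=none; bids=[#3:5@95] asks=[-]
After op 5 [order #4] market_sell(qty=1): fills=#3x#4:1@95; bids=[#3:4@95] asks=[-]
After op 6 [order #5] limit_buy(price=98, qty=10): fills=none; bids=[#5:10@98 #3:4@95] asks=[-]
After op 7 cancel(order #3): fills=none; bids=[#5:10@98] asks=[-]

Answer: bid=- ask=-
bid=- ask=99
bid=- ask=-
bid=95 ask=-
bid=95 ask=-
bid=98 ask=-
bid=98 ask=-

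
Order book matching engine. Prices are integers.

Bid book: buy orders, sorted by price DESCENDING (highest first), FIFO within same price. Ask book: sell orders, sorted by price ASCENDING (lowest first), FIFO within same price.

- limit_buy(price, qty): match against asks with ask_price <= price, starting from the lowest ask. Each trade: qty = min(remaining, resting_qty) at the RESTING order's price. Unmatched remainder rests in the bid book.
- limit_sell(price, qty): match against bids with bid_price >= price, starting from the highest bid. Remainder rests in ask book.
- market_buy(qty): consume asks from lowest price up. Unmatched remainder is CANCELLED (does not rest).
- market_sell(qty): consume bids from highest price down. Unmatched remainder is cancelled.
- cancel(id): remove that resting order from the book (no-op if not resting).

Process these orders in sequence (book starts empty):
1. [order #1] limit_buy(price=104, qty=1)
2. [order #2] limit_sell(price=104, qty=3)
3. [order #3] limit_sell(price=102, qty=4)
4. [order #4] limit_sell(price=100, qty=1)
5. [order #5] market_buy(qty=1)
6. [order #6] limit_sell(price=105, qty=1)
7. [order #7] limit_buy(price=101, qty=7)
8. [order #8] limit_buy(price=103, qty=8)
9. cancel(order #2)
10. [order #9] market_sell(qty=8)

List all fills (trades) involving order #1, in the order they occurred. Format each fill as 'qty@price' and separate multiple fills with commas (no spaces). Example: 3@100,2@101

After op 1 [order #1] limit_buy(price=104, qty=1): fills=none; bids=[#1:1@104] asks=[-]
After op 2 [order #2] limit_sell(price=104, qty=3): fills=#1x#2:1@104; bids=[-] asks=[#2:2@104]
After op 3 [order #3] limit_sell(price=102, qty=4): fills=none; bids=[-] asks=[#3:4@102 #2:2@104]
After op 4 [order #4] limit_sell(price=100, qty=1): fills=none; bids=[-] asks=[#4:1@100 #3:4@102 #2:2@104]
After op 5 [order #5] market_buy(qty=1): fills=#5x#4:1@100; bids=[-] asks=[#3:4@102 #2:2@104]
After op 6 [order #6] limit_sell(price=105, qty=1): fills=none; bids=[-] asks=[#3:4@102 #2:2@104 #6:1@105]
After op 7 [order #7] limit_buy(price=101, qty=7): fills=none; bids=[#7:7@101] asks=[#3:4@102 #2:2@104 #6:1@105]
After op 8 [order #8] limit_buy(price=103, qty=8): fills=#8x#3:4@102; bids=[#8:4@103 #7:7@101] asks=[#2:2@104 #6:1@105]
After op 9 cancel(order #2): fills=none; bids=[#8:4@103 #7:7@101] asks=[#6:1@105]
After op 10 [order #9] market_sell(qty=8): fills=#8x#9:4@103 #7x#9:4@101; bids=[#7:3@101] asks=[#6:1@105]

Answer: 1@104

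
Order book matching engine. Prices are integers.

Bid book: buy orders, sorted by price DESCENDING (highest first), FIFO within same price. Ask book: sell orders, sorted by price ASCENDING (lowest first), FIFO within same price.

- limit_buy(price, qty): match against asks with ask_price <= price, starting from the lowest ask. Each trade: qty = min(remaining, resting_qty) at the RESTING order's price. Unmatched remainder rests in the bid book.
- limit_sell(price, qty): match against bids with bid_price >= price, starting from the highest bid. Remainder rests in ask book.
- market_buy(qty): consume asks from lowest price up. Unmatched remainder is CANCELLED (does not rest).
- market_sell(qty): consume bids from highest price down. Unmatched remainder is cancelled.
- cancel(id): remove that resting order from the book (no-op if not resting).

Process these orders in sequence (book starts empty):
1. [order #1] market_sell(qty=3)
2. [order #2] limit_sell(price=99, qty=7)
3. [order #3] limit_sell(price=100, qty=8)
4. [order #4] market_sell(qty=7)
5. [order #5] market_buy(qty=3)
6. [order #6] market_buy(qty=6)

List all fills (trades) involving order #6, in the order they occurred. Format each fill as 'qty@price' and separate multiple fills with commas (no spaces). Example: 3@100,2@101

Answer: 4@99,2@100

Derivation:
After op 1 [order #1] market_sell(qty=3): fills=none; bids=[-] asks=[-]
After op 2 [order #2] limit_sell(price=99, qty=7): fills=none; bids=[-] asks=[#2:7@99]
After op 3 [order #3] limit_sell(price=100, qty=8): fills=none; bids=[-] asks=[#2:7@99 #3:8@100]
After op 4 [order #4] market_sell(qty=7): fills=none; bids=[-] asks=[#2:7@99 #3:8@100]
After op 5 [order #5] market_buy(qty=3): fills=#5x#2:3@99; bids=[-] asks=[#2:4@99 #3:8@100]
After op 6 [order #6] market_buy(qty=6): fills=#6x#2:4@99 #6x#3:2@100; bids=[-] asks=[#3:6@100]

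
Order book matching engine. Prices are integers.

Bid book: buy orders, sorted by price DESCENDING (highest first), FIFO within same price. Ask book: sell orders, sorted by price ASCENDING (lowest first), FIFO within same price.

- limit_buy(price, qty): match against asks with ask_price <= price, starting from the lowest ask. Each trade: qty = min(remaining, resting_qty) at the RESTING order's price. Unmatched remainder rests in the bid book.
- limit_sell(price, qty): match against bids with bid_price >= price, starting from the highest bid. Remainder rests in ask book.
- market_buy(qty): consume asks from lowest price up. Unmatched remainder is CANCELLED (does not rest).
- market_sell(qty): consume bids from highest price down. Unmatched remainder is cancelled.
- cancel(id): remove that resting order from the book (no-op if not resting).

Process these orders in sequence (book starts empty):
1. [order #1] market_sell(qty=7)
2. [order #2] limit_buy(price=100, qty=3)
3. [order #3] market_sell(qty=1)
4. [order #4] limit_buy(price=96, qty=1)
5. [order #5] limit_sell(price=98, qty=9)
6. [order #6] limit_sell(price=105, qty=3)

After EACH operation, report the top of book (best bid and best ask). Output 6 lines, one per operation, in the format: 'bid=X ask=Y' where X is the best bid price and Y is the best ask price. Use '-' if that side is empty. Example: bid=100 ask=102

After op 1 [order #1] market_sell(qty=7): fills=none; bids=[-] asks=[-]
After op 2 [order #2] limit_buy(price=100, qty=3): fills=none; bids=[#2:3@100] asks=[-]
After op 3 [order #3] market_sell(qty=1): fills=#2x#3:1@100; bids=[#2:2@100] asks=[-]
After op 4 [order #4] limit_buy(price=96, qty=1): fills=none; bids=[#2:2@100 #4:1@96] asks=[-]
After op 5 [order #5] limit_sell(price=98, qty=9): fills=#2x#5:2@100; bids=[#4:1@96] asks=[#5:7@98]
After op 6 [order #6] limit_sell(price=105, qty=3): fills=none; bids=[#4:1@96] asks=[#5:7@98 #6:3@105]

Answer: bid=- ask=-
bid=100 ask=-
bid=100 ask=-
bid=100 ask=-
bid=96 ask=98
bid=96 ask=98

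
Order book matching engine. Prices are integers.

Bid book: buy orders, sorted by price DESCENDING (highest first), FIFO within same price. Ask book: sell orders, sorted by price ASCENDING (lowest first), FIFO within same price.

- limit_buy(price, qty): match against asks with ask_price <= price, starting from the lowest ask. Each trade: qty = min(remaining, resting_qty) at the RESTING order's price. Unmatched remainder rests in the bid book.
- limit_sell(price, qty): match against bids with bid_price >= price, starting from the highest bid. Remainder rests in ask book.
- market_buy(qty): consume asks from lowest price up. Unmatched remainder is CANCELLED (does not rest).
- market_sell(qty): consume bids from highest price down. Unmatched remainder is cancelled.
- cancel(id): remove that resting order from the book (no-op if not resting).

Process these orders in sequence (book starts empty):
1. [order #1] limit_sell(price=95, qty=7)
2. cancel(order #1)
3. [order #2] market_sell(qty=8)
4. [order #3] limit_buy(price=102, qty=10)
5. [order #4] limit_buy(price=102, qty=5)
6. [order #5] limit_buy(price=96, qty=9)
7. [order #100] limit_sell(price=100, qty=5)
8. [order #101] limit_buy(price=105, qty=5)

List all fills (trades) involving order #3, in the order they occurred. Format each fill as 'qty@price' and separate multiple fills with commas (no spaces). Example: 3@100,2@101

After op 1 [order #1] limit_sell(price=95, qty=7): fills=none; bids=[-] asks=[#1:7@95]
After op 2 cancel(order #1): fills=none; bids=[-] asks=[-]
After op 3 [order #2] market_sell(qty=8): fills=none; bids=[-] asks=[-]
After op 4 [order #3] limit_buy(price=102, qty=10): fills=none; bids=[#3:10@102] asks=[-]
After op 5 [order #4] limit_buy(price=102, qty=5): fills=none; bids=[#3:10@102 #4:5@102] asks=[-]
After op 6 [order #5] limit_buy(price=96, qty=9): fills=none; bids=[#3:10@102 #4:5@102 #5:9@96] asks=[-]
After op 7 [order #100] limit_sell(price=100, qty=5): fills=#3x#100:5@102; bids=[#3:5@102 #4:5@102 #5:9@96] asks=[-]
After op 8 [order #101] limit_buy(price=105, qty=5): fills=none; bids=[#101:5@105 #3:5@102 #4:5@102 #5:9@96] asks=[-]

Answer: 5@102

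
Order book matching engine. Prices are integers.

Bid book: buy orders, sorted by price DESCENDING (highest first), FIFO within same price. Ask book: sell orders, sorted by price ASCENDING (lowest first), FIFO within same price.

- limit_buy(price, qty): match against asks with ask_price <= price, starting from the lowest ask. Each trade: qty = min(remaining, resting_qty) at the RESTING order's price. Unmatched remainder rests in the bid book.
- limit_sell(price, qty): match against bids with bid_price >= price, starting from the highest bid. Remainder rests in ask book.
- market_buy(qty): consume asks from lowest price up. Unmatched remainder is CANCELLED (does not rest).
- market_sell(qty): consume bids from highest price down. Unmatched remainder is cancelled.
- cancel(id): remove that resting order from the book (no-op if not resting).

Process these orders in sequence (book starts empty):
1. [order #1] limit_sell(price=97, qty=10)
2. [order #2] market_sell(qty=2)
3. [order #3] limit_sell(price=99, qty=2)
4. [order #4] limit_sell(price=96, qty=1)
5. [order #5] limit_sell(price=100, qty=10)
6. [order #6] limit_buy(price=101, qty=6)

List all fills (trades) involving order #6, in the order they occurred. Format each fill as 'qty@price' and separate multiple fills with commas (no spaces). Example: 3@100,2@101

Answer: 1@96,5@97

Derivation:
After op 1 [order #1] limit_sell(price=97, qty=10): fills=none; bids=[-] asks=[#1:10@97]
After op 2 [order #2] market_sell(qty=2): fills=none; bids=[-] asks=[#1:10@97]
After op 3 [order #3] limit_sell(price=99, qty=2): fills=none; bids=[-] asks=[#1:10@97 #3:2@99]
After op 4 [order #4] limit_sell(price=96, qty=1): fills=none; bids=[-] asks=[#4:1@96 #1:10@97 #3:2@99]
After op 5 [order #5] limit_sell(price=100, qty=10): fills=none; bids=[-] asks=[#4:1@96 #1:10@97 #3:2@99 #5:10@100]
After op 6 [order #6] limit_buy(price=101, qty=6): fills=#6x#4:1@96 #6x#1:5@97; bids=[-] asks=[#1:5@97 #3:2@99 #5:10@100]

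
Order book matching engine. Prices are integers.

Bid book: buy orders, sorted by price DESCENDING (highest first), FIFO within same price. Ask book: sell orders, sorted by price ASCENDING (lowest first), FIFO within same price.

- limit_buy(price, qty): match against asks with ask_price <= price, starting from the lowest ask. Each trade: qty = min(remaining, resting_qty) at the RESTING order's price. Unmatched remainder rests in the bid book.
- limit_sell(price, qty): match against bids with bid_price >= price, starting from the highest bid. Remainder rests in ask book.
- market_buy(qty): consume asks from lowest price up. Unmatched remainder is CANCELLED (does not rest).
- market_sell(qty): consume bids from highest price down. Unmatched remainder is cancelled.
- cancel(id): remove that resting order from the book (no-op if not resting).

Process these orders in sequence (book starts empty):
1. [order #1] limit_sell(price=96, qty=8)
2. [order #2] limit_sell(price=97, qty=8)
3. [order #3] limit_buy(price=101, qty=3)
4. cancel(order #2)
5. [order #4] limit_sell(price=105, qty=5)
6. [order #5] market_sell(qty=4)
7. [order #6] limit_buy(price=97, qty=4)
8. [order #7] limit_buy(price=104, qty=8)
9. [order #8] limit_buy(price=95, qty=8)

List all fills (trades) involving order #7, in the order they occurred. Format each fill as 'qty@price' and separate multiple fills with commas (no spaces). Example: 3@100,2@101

Answer: 1@96

Derivation:
After op 1 [order #1] limit_sell(price=96, qty=8): fills=none; bids=[-] asks=[#1:8@96]
After op 2 [order #2] limit_sell(price=97, qty=8): fills=none; bids=[-] asks=[#1:8@96 #2:8@97]
After op 3 [order #3] limit_buy(price=101, qty=3): fills=#3x#1:3@96; bids=[-] asks=[#1:5@96 #2:8@97]
After op 4 cancel(order #2): fills=none; bids=[-] asks=[#1:5@96]
After op 5 [order #4] limit_sell(price=105, qty=5): fills=none; bids=[-] asks=[#1:5@96 #4:5@105]
After op 6 [order #5] market_sell(qty=4): fills=none; bids=[-] asks=[#1:5@96 #4:5@105]
After op 7 [order #6] limit_buy(price=97, qty=4): fills=#6x#1:4@96; bids=[-] asks=[#1:1@96 #4:5@105]
After op 8 [order #7] limit_buy(price=104, qty=8): fills=#7x#1:1@96; bids=[#7:7@104] asks=[#4:5@105]
After op 9 [order #8] limit_buy(price=95, qty=8): fills=none; bids=[#7:7@104 #8:8@95] asks=[#4:5@105]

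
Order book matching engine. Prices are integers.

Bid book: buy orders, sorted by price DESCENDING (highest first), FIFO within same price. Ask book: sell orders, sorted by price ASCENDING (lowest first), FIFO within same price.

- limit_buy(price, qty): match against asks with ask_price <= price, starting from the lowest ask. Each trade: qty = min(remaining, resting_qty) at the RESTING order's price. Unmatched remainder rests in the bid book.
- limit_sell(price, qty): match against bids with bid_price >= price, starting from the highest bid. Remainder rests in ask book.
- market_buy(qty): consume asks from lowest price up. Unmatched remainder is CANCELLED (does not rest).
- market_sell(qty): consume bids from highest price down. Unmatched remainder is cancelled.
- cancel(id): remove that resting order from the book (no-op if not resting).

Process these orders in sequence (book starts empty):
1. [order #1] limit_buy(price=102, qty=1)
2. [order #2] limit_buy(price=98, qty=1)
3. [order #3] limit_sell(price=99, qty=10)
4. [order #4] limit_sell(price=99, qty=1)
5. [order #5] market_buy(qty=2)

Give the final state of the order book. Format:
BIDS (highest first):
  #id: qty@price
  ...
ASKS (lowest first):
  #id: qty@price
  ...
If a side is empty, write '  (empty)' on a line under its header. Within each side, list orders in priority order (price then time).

Answer: BIDS (highest first):
  #2: 1@98
ASKS (lowest first):
  #3: 7@99
  #4: 1@99

Derivation:
After op 1 [order #1] limit_buy(price=102, qty=1): fills=none; bids=[#1:1@102] asks=[-]
After op 2 [order #2] limit_buy(price=98, qty=1): fills=none; bids=[#1:1@102 #2:1@98] asks=[-]
After op 3 [order #3] limit_sell(price=99, qty=10): fills=#1x#3:1@102; bids=[#2:1@98] asks=[#3:9@99]
After op 4 [order #4] limit_sell(price=99, qty=1): fills=none; bids=[#2:1@98] asks=[#3:9@99 #4:1@99]
After op 5 [order #5] market_buy(qty=2): fills=#5x#3:2@99; bids=[#2:1@98] asks=[#3:7@99 #4:1@99]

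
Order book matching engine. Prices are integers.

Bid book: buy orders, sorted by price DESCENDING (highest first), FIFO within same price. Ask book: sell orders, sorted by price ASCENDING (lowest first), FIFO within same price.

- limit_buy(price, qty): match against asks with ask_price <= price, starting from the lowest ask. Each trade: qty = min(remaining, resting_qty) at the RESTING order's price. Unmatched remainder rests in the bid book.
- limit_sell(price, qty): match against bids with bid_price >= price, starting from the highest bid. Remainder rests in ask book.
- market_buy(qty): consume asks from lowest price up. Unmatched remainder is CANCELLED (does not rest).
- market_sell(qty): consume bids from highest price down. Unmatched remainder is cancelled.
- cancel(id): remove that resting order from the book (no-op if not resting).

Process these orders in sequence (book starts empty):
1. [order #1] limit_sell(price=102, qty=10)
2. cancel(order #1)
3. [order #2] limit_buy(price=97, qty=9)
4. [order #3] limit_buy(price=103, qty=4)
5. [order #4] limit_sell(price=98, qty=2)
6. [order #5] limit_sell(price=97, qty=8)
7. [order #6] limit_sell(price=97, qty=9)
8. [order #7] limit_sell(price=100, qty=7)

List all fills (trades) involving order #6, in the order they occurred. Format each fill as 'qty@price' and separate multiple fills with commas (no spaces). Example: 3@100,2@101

After op 1 [order #1] limit_sell(price=102, qty=10): fills=none; bids=[-] asks=[#1:10@102]
After op 2 cancel(order #1): fills=none; bids=[-] asks=[-]
After op 3 [order #2] limit_buy(price=97, qty=9): fills=none; bids=[#2:9@97] asks=[-]
After op 4 [order #3] limit_buy(price=103, qty=4): fills=none; bids=[#3:4@103 #2:9@97] asks=[-]
After op 5 [order #4] limit_sell(price=98, qty=2): fills=#3x#4:2@103; bids=[#3:2@103 #2:9@97] asks=[-]
After op 6 [order #5] limit_sell(price=97, qty=8): fills=#3x#5:2@103 #2x#5:6@97; bids=[#2:3@97] asks=[-]
After op 7 [order #6] limit_sell(price=97, qty=9): fills=#2x#6:3@97; bids=[-] asks=[#6:6@97]
After op 8 [order #7] limit_sell(price=100, qty=7): fills=none; bids=[-] asks=[#6:6@97 #7:7@100]

Answer: 3@97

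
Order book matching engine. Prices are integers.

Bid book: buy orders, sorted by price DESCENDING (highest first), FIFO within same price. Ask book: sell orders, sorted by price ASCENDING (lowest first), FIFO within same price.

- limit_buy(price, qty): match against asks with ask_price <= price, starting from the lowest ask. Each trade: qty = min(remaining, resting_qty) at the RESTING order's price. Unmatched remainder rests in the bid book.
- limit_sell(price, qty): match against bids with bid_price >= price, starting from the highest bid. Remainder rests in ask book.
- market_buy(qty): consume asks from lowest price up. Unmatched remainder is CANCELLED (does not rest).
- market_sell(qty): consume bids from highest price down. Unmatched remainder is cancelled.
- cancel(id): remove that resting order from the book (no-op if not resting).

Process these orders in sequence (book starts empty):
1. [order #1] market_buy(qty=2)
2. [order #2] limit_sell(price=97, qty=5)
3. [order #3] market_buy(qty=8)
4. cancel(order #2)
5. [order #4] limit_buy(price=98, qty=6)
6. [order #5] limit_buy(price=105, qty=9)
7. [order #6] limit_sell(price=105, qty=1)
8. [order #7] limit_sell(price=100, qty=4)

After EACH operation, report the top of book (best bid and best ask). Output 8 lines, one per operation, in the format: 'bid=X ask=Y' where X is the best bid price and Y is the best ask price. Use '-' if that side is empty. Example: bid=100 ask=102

Answer: bid=- ask=-
bid=- ask=97
bid=- ask=-
bid=- ask=-
bid=98 ask=-
bid=105 ask=-
bid=105 ask=-
bid=105 ask=-

Derivation:
After op 1 [order #1] market_buy(qty=2): fills=none; bids=[-] asks=[-]
After op 2 [order #2] limit_sell(price=97, qty=5): fills=none; bids=[-] asks=[#2:5@97]
After op 3 [order #3] market_buy(qty=8): fills=#3x#2:5@97; bids=[-] asks=[-]
After op 4 cancel(order #2): fills=none; bids=[-] asks=[-]
After op 5 [order #4] limit_buy(price=98, qty=6): fills=none; bids=[#4:6@98] asks=[-]
After op 6 [order #5] limit_buy(price=105, qty=9): fills=none; bids=[#5:9@105 #4:6@98] asks=[-]
After op 7 [order #6] limit_sell(price=105, qty=1): fills=#5x#6:1@105; bids=[#5:8@105 #4:6@98] asks=[-]
After op 8 [order #7] limit_sell(price=100, qty=4): fills=#5x#7:4@105; bids=[#5:4@105 #4:6@98] asks=[-]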